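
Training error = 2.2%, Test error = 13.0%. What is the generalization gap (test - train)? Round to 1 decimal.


Generalization gap = test_error - train_error
= 13.0 - 2.2
= 10.8%
A large gap suggests overfitting.

10.8


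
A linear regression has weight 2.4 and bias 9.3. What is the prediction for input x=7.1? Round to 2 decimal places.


y = 2.4 * 7.1 + (9.3)
= 17.04 + (9.3)
= 26.34

26.34


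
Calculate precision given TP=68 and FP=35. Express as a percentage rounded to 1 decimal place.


Precision = TP / (TP + FP) * 100
= 68 / (68 + 35)
= 68 / 103
= 0.6602
= 66.0%

66.0


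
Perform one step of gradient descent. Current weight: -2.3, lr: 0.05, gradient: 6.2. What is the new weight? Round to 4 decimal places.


w_new = w_old - lr * gradient
= -2.3 - 0.05 * 6.2
= -2.3 - (0.31)
= -2.6100

-2.6100


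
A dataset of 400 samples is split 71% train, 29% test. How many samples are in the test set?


Train samples = 400 * 71% = 284
Test samples = 400 - 284
= 116

116


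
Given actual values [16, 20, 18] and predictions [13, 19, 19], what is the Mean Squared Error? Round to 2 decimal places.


Differences: [3, 1, -1]
Squared errors: [9, 1, 1]
Sum of squared errors = 11
MSE = 11 / 3 = 3.67

3.67


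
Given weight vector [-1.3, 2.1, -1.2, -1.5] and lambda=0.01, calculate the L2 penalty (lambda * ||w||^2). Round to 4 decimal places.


Squaring each weight:
(-1.3)^2 = 1.69
2.1^2 = 4.41
(-1.2)^2 = 1.44
(-1.5)^2 = 2.25
Sum of squares = 9.79
Penalty = 0.01 * 9.79 = 0.0979

0.0979


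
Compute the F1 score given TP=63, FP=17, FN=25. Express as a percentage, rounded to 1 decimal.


Precision = TP / (TP + FP) = 63 / 80 = 0.7875
Recall = TP / (TP + FN) = 63 / 88 = 0.7159
F1 = 2 * P * R / (P + R)
= 2 * 0.7875 * 0.7159 / (0.7875 + 0.7159)
= 1.1276 / 1.5034
= 0.75
As percentage: 75.0%

75.0


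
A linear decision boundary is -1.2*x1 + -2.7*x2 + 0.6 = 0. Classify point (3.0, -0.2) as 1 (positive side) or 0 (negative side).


Compute -1.2 * 3.0 + -2.7 * -0.2 + 0.6
= -3.6 + 0.54 + 0.6
= -2.46
Since -2.46 < 0, the point is on the negative side.

0


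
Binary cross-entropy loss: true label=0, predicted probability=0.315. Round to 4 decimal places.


For y=0: Loss = -log(1-p)
= -log(1 - 0.315)
= -log(0.685)
= -(-0.3783)
= 0.3783

0.3783


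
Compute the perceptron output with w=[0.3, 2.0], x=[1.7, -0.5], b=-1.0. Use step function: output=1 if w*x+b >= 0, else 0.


z = w . x + b
= 0.3*1.7 + 2.0*-0.5 + -1.0
= 0.51 + -1.0 + -1.0
= -0.49 + -1.0
= -1.49
Since z = -1.49 < 0, output = 0

0


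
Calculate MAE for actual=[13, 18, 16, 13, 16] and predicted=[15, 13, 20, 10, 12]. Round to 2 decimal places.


Absolute errors: [2, 5, 4, 3, 4]
Sum of absolute errors = 18
MAE = 18 / 5 = 3.60

3.60


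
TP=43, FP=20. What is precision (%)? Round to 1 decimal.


Precision = TP / (TP + FP) * 100
= 43 / (43 + 20)
= 43 / 63
= 0.6825
= 68.3%

68.3


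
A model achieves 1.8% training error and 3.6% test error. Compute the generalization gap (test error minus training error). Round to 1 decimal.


Generalization gap = test_error - train_error
= 3.6 - 1.8
= 1.8%
A small gap suggests good generalization.

1.8


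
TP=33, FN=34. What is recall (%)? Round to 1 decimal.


Recall = TP / (TP + FN) * 100
= 33 / (33 + 34)
= 33 / 67
= 0.4925
= 49.3%

49.3


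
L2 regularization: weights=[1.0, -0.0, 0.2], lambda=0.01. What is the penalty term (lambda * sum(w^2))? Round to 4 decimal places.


Squaring each weight:
1.0^2 = 1.0
(-0.0)^2 = 0.0
0.2^2 = 0.04
Sum of squares = 1.04
Penalty = 0.01 * 1.04 = 0.0104

0.0104


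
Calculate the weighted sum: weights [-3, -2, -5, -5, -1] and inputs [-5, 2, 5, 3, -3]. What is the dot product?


Element-wise products:
-3 * -5 = 15
-2 * 2 = -4
-5 * 5 = -25
-5 * 3 = -15
-1 * -3 = 3
Sum = 15 + -4 + -25 + -15 + 3
= -26

-26


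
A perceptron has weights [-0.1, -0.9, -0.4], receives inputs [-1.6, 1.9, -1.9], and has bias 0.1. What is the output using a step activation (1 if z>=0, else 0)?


z = w . x + b
= -0.1*-1.6 + -0.9*1.9 + -0.4*-1.9 + 0.1
= 0.16 + -1.71 + 0.76 + 0.1
= -0.79 + 0.1
= -0.69
Since z = -0.69 < 0, output = 0

0


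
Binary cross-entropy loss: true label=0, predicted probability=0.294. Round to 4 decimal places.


For y=0: Loss = -log(1-p)
= -log(1 - 0.294)
= -log(0.706)
= -(-0.3481)
= 0.3481

0.3481


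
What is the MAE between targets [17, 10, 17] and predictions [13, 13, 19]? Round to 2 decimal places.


Absolute errors: [4, 3, 2]
Sum of absolute errors = 9
MAE = 9 / 3 = 3.00

3.00


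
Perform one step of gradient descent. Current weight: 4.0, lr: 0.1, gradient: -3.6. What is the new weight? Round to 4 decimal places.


w_new = w_old - lr * gradient
= 4.0 - 0.1 * -3.6
= 4.0 - (-0.36)
= 4.3600

4.3600


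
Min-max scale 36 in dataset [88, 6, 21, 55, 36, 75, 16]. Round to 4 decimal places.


Min = 6, Max = 88
Range = 88 - 6 = 82
Scaled = (x - min) / (max - min)
= (36 - 6) / 82
= 30 / 82
= 0.3659

0.3659


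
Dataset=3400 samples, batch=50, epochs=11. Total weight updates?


Iterations per epoch = 3400 / 50 = 68
Total updates = iterations_per_epoch * epochs
= 68 * 11
= 748

748


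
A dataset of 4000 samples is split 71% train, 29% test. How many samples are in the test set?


Train samples = 4000 * 71% = 2840
Test samples = 4000 - 2840
= 1160

1160


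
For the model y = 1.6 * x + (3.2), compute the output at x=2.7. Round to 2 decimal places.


y = 1.6 * 2.7 + (3.2)
= 4.32 + (3.2)
= 7.52

7.52


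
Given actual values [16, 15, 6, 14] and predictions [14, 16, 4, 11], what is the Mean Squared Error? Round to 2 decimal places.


Differences: [2, -1, 2, 3]
Squared errors: [4, 1, 4, 9]
Sum of squared errors = 18
MSE = 18 / 4 = 4.50

4.50


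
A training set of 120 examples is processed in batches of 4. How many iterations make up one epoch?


Iterations per epoch = dataset_size / batch_size
= 120 / 4
= 30

30


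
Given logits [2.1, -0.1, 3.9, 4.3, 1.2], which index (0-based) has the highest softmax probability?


Softmax is a monotonic transformation, so it preserves the argmax.
We need to find the index of the maximum logit.
Index 0: 2.1
Index 1: -0.1
Index 2: 3.9
Index 3: 4.3
Index 4: 1.2
Maximum logit = 4.3 at index 3

3


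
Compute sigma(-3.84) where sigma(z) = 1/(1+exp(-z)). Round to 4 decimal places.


sigmoid(z) = 1 / (1 + exp(-z))
exp(-(-3.84)) = exp(3.84) = 46.5255
1 + 46.5255 = 47.5255
1 / 47.5255 = 0.0210

0.0210


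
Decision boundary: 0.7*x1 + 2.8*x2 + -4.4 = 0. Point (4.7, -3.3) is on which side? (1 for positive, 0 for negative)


Compute 0.7 * 4.7 + 2.8 * -3.3 + -4.4
= 3.29 + -9.24 + -4.4
= -10.35
Since -10.35 < 0, the point is on the negative side.

0


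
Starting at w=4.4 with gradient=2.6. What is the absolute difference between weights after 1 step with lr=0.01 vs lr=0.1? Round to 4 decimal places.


With lr=0.01: w_new = 4.4 - 0.01 * 2.6 = 4.374
With lr=0.1: w_new = 4.4 - 0.1 * 2.6 = 4.14
Absolute difference = |4.374 - 4.14|
= 0.2340

0.2340


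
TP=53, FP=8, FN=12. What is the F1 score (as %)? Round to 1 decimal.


Precision = TP / (TP + FP) = 53 / 61 = 0.8689
Recall = TP / (TP + FN) = 53 / 65 = 0.8154
F1 = 2 * P * R / (P + R)
= 2 * 0.8689 * 0.8154 / (0.8689 + 0.8154)
= 1.4169 / 1.6842
= 0.8413
As percentage: 84.1%

84.1


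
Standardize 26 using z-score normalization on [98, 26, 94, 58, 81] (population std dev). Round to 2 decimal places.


Mean = (98 + 26 + 94 + 58 + 81) / 5 = 71.4
Variance = sum((x_i - mean)^2) / n = 710.24
Std = sqrt(710.24) = 26.6503
Z = (x - mean) / std
= (26 - 71.4) / 26.6503
= -45.4 / 26.6503
= -1.70

-1.70


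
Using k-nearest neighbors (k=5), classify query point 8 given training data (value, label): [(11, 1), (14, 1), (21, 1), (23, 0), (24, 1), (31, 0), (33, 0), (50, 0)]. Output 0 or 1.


Distances from query 8:
Point 11 (class 1): distance = 3
Point 14 (class 1): distance = 6
Point 21 (class 1): distance = 13
Point 23 (class 0): distance = 15
Point 24 (class 1): distance = 16
K=5 nearest neighbors: classes = [1, 1, 1, 0, 1]
Votes for class 1: 4 / 5
Majority vote => class 1

1


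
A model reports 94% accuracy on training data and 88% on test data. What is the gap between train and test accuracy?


Gap = train_accuracy - test_accuracy
= 94 - 88
= 6%
This moderate gap may indicate mild overfitting.

6


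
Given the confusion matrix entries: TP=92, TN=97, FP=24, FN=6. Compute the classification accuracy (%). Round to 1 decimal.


Accuracy = (TP + TN) / (TP + TN + FP + FN) * 100
= (92 + 97) / (92 + 97 + 24 + 6)
= 189 / 219
= 0.863
= 86.3%

86.3


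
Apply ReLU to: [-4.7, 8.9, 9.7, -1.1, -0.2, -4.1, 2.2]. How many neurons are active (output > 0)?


ReLU(x) = max(0, x) for each element:
ReLU(-4.7) = 0
ReLU(8.9) = 8.9
ReLU(9.7) = 9.7
ReLU(-1.1) = 0
ReLU(-0.2) = 0
ReLU(-4.1) = 0
ReLU(2.2) = 2.2
Active neurons (>0): 3

3


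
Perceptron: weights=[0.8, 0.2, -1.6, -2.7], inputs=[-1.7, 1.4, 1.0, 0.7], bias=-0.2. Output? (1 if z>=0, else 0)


z = w . x + b
= 0.8*-1.7 + 0.2*1.4 + -1.6*1.0 + -2.7*0.7 + -0.2
= -1.36 + 0.28 + -1.6 + -1.89 + -0.2
= -4.57 + -0.2
= -4.77
Since z = -4.77 < 0, output = 0

0


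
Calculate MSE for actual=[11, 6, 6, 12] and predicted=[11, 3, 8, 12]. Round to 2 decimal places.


Differences: [0, 3, -2, 0]
Squared errors: [0, 9, 4, 0]
Sum of squared errors = 13
MSE = 13 / 4 = 3.25

3.25


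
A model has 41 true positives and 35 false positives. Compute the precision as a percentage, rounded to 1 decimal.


Precision = TP / (TP + FP) * 100
= 41 / (41 + 35)
= 41 / 76
= 0.5395
= 53.9%

53.9


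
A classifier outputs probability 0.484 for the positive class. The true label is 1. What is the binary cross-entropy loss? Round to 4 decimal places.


For y=1: Loss = -log(p)
= -log(0.484)
= -(-0.7257)
= 0.7257

0.7257


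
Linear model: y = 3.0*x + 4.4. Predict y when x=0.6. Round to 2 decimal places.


y = 3.0 * 0.6 + (4.4)
= 1.8 + (4.4)
= 6.20

6.20


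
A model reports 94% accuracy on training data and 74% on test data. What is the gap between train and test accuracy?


Gap = train_accuracy - test_accuracy
= 94 - 74
= 20%
This gap suggests the model is overfitting.

20


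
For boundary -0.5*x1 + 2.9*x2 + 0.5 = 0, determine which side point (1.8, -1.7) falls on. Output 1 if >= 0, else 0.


Compute -0.5 * 1.8 + 2.9 * -1.7 + 0.5
= -0.9 + -4.93 + 0.5
= -5.33
Since -5.33 < 0, the point is on the negative side.

0


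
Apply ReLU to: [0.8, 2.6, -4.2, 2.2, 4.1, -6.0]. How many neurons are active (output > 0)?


ReLU(x) = max(0, x) for each element:
ReLU(0.8) = 0.8
ReLU(2.6) = 2.6
ReLU(-4.2) = 0
ReLU(2.2) = 2.2
ReLU(4.1) = 4.1
ReLU(-6.0) = 0
Active neurons (>0): 4

4


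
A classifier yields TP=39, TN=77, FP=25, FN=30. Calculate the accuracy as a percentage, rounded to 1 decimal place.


Accuracy = (TP + TN) / (TP + TN + FP + FN) * 100
= (39 + 77) / (39 + 77 + 25 + 30)
= 116 / 171
= 0.6784
= 67.8%

67.8


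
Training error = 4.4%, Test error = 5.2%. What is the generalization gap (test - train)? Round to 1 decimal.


Generalization gap = test_error - train_error
= 5.2 - 4.4
= 0.8%
A small gap suggests good generalization.

0.8


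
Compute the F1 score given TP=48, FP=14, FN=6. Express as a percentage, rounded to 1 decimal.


Precision = TP / (TP + FP) = 48 / 62 = 0.7742
Recall = TP / (TP + FN) = 48 / 54 = 0.8889
F1 = 2 * P * R / (P + R)
= 2 * 0.7742 * 0.8889 / (0.7742 + 0.8889)
= 1.3763 / 1.6631
= 0.8276
As percentage: 82.8%

82.8


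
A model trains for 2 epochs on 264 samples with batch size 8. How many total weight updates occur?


Iterations per epoch = 264 / 8 = 33
Total updates = iterations_per_epoch * epochs
= 33 * 2
= 66

66


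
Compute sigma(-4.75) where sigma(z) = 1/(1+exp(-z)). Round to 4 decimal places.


sigmoid(z) = 1 / (1 + exp(-z))
exp(-(-4.75)) = exp(4.75) = 115.5843
1 + 115.5843 = 116.5843
1 / 116.5843 = 0.0086

0.0086


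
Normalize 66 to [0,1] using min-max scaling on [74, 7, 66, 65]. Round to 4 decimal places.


Min = 7, Max = 74
Range = 74 - 7 = 67
Scaled = (x - min) / (max - min)
= (66 - 7) / 67
= 59 / 67
= 0.8806

0.8806


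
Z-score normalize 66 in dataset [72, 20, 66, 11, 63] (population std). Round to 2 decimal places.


Mean = (72 + 20 + 66 + 11 + 63) / 5 = 46.4
Variance = sum((x_i - mean)^2) / n = 653.04
Std = sqrt(653.04) = 25.5546
Z = (x - mean) / std
= (66 - 46.4) / 25.5546
= 19.6 / 25.5546
= 0.77

0.77


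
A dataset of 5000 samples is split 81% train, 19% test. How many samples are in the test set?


Train samples = 5000 * 81% = 4050
Test samples = 5000 - 4050
= 950

950


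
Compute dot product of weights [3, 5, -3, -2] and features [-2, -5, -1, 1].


Element-wise products:
3 * -2 = -6
5 * -5 = -25
-3 * -1 = 3
-2 * 1 = -2
Sum = -6 + -25 + 3 + -2
= -30

-30


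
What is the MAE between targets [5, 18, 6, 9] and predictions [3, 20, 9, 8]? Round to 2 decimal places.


Absolute errors: [2, 2, 3, 1]
Sum of absolute errors = 8
MAE = 8 / 4 = 2.00

2.00


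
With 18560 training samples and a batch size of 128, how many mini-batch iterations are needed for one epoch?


Iterations per epoch = dataset_size / batch_size
= 18560 / 128
= 145

145


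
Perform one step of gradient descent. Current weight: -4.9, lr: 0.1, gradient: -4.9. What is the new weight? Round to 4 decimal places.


w_new = w_old - lr * gradient
= -4.9 - 0.1 * -4.9
= -4.9 - (-0.49)
= -4.4100

-4.4100


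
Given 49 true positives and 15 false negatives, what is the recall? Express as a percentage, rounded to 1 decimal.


Recall = TP / (TP + FN) * 100
= 49 / (49 + 15)
= 49 / 64
= 0.7656
= 76.6%

76.6


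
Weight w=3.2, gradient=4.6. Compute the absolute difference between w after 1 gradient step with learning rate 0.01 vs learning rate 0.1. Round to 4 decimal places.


With lr=0.01: w_new = 3.2 - 0.01 * 4.6 = 3.154
With lr=0.1: w_new = 3.2 - 0.1 * 4.6 = 2.74
Absolute difference = |3.154 - 2.74|
= 0.4140

0.4140


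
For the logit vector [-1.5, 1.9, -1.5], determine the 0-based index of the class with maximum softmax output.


Softmax is a monotonic transformation, so it preserves the argmax.
We need to find the index of the maximum logit.
Index 0: -1.5
Index 1: 1.9
Index 2: -1.5
Maximum logit = 1.9 at index 1

1


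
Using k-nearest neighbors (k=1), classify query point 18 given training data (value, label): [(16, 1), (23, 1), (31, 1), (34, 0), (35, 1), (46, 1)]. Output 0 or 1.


Distances from query 18:
Point 16 (class 1): distance = 2
K=1 nearest neighbors: classes = [1]
Votes for class 1: 1 / 1
Majority vote => class 1

1


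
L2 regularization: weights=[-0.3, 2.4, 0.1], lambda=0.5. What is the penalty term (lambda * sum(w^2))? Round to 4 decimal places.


Squaring each weight:
(-0.3)^2 = 0.09
2.4^2 = 5.76
0.1^2 = 0.01
Sum of squares = 5.86
Penalty = 0.5 * 5.86 = 2.9300

2.9300


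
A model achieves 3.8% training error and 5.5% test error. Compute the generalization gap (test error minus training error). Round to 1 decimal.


Generalization gap = test_error - train_error
= 5.5 - 3.8
= 1.7%
A small gap suggests good generalization.

1.7


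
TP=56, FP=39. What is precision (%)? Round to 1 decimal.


Precision = TP / (TP + FP) * 100
= 56 / (56 + 39)
= 56 / 95
= 0.5895
= 58.9%

58.9


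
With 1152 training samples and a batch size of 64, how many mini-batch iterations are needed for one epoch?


Iterations per epoch = dataset_size / batch_size
= 1152 / 64
= 18

18


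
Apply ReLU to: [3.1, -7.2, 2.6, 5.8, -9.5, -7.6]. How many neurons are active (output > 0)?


ReLU(x) = max(0, x) for each element:
ReLU(3.1) = 3.1
ReLU(-7.2) = 0
ReLU(2.6) = 2.6
ReLU(5.8) = 5.8
ReLU(-9.5) = 0
ReLU(-7.6) = 0
Active neurons (>0): 3

3


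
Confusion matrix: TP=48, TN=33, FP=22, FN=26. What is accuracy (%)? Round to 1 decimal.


Accuracy = (TP + TN) / (TP + TN + FP + FN) * 100
= (48 + 33) / (48 + 33 + 22 + 26)
= 81 / 129
= 0.6279
= 62.8%

62.8


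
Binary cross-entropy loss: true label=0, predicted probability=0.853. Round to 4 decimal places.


For y=0: Loss = -log(1-p)
= -log(1 - 0.853)
= -log(0.147)
= -(-1.9173)
= 1.9173

1.9173


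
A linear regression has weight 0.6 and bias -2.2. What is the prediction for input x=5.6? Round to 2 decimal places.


y = 0.6 * 5.6 + (-2.2)
= 3.36 + (-2.2)
= 1.16

1.16


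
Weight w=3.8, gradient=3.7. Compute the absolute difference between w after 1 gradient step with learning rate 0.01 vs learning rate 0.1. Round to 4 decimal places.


With lr=0.01: w_new = 3.8 - 0.01 * 3.7 = 3.763
With lr=0.1: w_new = 3.8 - 0.1 * 3.7 = 3.43
Absolute difference = |3.763 - 3.43|
= 0.3330

0.3330


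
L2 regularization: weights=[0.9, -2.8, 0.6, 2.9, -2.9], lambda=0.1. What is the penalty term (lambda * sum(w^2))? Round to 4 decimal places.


Squaring each weight:
0.9^2 = 0.81
(-2.8)^2 = 7.84
0.6^2 = 0.36
2.9^2 = 8.41
(-2.9)^2 = 8.41
Sum of squares = 25.83
Penalty = 0.1 * 25.83 = 2.5830

2.5830


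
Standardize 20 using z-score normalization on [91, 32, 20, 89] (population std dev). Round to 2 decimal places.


Mean = (91 + 32 + 20 + 89) / 4 = 58.0
Variance = sum((x_i - mean)^2) / n = 1042.5
Std = sqrt(1042.5) = 32.2878
Z = (x - mean) / std
= (20 - 58.0) / 32.2878
= -38.0 / 32.2878
= -1.18

-1.18


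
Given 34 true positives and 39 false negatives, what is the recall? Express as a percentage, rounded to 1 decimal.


Recall = TP / (TP + FN) * 100
= 34 / (34 + 39)
= 34 / 73
= 0.4658
= 46.6%

46.6


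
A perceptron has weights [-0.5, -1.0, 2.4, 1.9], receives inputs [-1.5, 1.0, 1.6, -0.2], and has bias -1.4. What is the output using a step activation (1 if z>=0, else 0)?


z = w . x + b
= -0.5*-1.5 + -1.0*1.0 + 2.4*1.6 + 1.9*-0.2 + -1.4
= 0.75 + -1.0 + 3.84 + -0.38 + -1.4
= 3.21 + -1.4
= 1.81
Since z = 1.81 >= 0, output = 1

1


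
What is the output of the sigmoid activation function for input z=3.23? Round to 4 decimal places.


sigmoid(z) = 1 / (1 + exp(-z))
exp(-(3.23)) = exp(-3.23) = 0.0396
1 + 0.0396 = 1.0396
1 / 1.0396 = 0.9619

0.9619


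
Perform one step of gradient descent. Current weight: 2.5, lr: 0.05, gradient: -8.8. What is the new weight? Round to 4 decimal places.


w_new = w_old - lr * gradient
= 2.5 - 0.05 * -8.8
= 2.5 - (-0.44)
= 2.9400

2.9400


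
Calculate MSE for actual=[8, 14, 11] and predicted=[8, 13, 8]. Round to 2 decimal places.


Differences: [0, 1, 3]
Squared errors: [0, 1, 9]
Sum of squared errors = 10
MSE = 10 / 3 = 3.33

3.33


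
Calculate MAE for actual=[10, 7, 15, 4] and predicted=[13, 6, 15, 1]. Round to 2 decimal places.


Absolute errors: [3, 1, 0, 3]
Sum of absolute errors = 7
MAE = 7 / 4 = 1.75

1.75


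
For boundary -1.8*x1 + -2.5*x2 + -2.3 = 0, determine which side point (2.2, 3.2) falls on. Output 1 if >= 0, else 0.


Compute -1.8 * 2.2 + -2.5 * 3.2 + -2.3
= -3.96 + -8.0 + -2.3
= -14.26
Since -14.26 < 0, the point is on the negative side.

0


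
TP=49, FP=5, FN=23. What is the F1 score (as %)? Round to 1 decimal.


Precision = TP / (TP + FP) = 49 / 54 = 0.9074
Recall = TP / (TP + FN) = 49 / 72 = 0.6806
F1 = 2 * P * R / (P + R)
= 2 * 0.9074 * 0.6806 / (0.9074 + 0.6806)
= 1.2351 / 1.588
= 0.7778
As percentage: 77.8%

77.8


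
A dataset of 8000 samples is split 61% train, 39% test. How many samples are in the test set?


Train samples = 8000 * 61% = 4880
Test samples = 8000 - 4880
= 3120

3120


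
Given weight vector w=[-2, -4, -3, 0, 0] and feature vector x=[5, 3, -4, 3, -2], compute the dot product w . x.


Element-wise products:
-2 * 5 = -10
-4 * 3 = -12
-3 * -4 = 12
0 * 3 = 0
0 * -2 = 0
Sum = -10 + -12 + 12 + 0 + 0
= -10

-10


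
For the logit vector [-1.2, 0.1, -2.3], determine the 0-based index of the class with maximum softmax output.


Softmax is a monotonic transformation, so it preserves the argmax.
We need to find the index of the maximum logit.
Index 0: -1.2
Index 1: 0.1
Index 2: -2.3
Maximum logit = 0.1 at index 1

1


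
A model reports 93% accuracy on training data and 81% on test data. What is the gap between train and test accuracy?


Gap = train_accuracy - test_accuracy
= 93 - 81
= 12%
This gap suggests the model is overfitting.

12


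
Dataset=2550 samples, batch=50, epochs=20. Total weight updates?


Iterations per epoch = 2550 / 50 = 51
Total updates = iterations_per_epoch * epochs
= 51 * 20
= 1020

1020


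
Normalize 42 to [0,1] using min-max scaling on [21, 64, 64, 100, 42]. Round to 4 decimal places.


Min = 21, Max = 100
Range = 100 - 21 = 79
Scaled = (x - min) / (max - min)
= (42 - 21) / 79
= 21 / 79
= 0.2658

0.2658


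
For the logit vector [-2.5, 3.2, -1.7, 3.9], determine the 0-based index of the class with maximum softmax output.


Softmax is a monotonic transformation, so it preserves the argmax.
We need to find the index of the maximum logit.
Index 0: -2.5
Index 1: 3.2
Index 2: -1.7
Index 3: 3.9
Maximum logit = 3.9 at index 3

3


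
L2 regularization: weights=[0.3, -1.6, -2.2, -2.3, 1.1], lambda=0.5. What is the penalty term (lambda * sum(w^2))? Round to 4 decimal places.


Squaring each weight:
0.3^2 = 0.09
(-1.6)^2 = 2.56
(-2.2)^2 = 4.84
(-2.3)^2 = 5.29
1.1^2 = 1.21
Sum of squares = 13.99
Penalty = 0.5 * 13.99 = 6.9950

6.9950


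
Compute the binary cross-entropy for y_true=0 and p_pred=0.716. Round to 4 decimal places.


For y=0: Loss = -log(1-p)
= -log(1 - 0.716)
= -log(0.284)
= -(-1.2588)
= 1.2588

1.2588


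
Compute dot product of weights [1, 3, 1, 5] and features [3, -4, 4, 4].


Element-wise products:
1 * 3 = 3
3 * -4 = -12
1 * 4 = 4
5 * 4 = 20
Sum = 3 + -12 + 4 + 20
= 15

15


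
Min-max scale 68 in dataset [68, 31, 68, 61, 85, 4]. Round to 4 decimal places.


Min = 4, Max = 85
Range = 85 - 4 = 81
Scaled = (x - min) / (max - min)
= (68 - 4) / 81
= 64 / 81
= 0.7901

0.7901


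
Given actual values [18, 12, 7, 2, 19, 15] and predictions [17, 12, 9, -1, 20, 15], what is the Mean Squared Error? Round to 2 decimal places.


Differences: [1, 0, -2, 3, -1, 0]
Squared errors: [1, 0, 4, 9, 1, 0]
Sum of squared errors = 15
MSE = 15 / 6 = 2.50

2.50


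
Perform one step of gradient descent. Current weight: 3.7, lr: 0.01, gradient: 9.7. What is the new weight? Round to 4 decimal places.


w_new = w_old - lr * gradient
= 3.7 - 0.01 * 9.7
= 3.7 - (0.097)
= 3.6030

3.6030


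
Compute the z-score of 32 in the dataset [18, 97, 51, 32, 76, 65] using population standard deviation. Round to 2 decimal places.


Mean = (18 + 97 + 51 + 32 + 76 + 65) / 6 = 56.5
Variance = sum((x_i - mean)^2) / n = 700.9167
Std = sqrt(700.9167) = 26.4748
Z = (x - mean) / std
= (32 - 56.5) / 26.4748
= -24.5 / 26.4748
= -0.93

-0.93


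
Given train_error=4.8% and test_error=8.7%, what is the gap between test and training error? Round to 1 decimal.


Generalization gap = test_error - train_error
= 8.7 - 4.8
= 3.9%
A moderate gap.

3.9


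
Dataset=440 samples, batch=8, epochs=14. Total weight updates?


Iterations per epoch = 440 / 8 = 55
Total updates = iterations_per_epoch * epochs
= 55 * 14
= 770

770


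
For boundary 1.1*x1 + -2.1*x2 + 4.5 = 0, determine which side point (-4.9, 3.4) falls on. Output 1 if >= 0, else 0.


Compute 1.1 * -4.9 + -2.1 * 3.4 + 4.5
= -5.39 + -7.14 + 4.5
= -8.03
Since -8.03 < 0, the point is on the negative side.

0


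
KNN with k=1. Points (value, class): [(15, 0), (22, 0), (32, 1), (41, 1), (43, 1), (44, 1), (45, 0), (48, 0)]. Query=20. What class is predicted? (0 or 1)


Distances from query 20:
Point 22 (class 0): distance = 2
K=1 nearest neighbors: classes = [0]
Votes for class 1: 0 / 1
Majority vote => class 0

0


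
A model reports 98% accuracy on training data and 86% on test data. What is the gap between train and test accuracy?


Gap = train_accuracy - test_accuracy
= 98 - 86
= 12%
This gap suggests the model is overfitting.

12


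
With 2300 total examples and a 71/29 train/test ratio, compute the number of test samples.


Train samples = 2300 * 71% = 1633
Test samples = 2300 - 1633
= 667

667


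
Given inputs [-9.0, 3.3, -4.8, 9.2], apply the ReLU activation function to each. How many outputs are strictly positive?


ReLU(x) = max(0, x) for each element:
ReLU(-9.0) = 0
ReLU(3.3) = 3.3
ReLU(-4.8) = 0
ReLU(9.2) = 9.2
Active neurons (>0): 2

2


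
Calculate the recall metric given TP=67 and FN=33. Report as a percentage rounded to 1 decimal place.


Recall = TP / (TP + FN) * 100
= 67 / (67 + 33)
= 67 / 100
= 0.67
= 67.0%

67.0


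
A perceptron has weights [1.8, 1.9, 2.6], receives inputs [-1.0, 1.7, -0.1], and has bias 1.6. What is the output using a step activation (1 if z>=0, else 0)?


z = w . x + b
= 1.8*-1.0 + 1.9*1.7 + 2.6*-0.1 + 1.6
= -1.8 + 3.23 + -0.26 + 1.6
= 1.17 + 1.6
= 2.77
Since z = 2.77 >= 0, output = 1

1


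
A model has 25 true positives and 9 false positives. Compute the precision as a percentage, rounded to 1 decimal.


Precision = TP / (TP + FP) * 100
= 25 / (25 + 9)
= 25 / 34
= 0.7353
= 73.5%

73.5


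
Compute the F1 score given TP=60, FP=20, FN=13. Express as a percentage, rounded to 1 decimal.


Precision = TP / (TP + FP) = 60 / 80 = 0.75
Recall = TP / (TP + FN) = 60 / 73 = 0.8219
F1 = 2 * P * R / (P + R)
= 2 * 0.75 * 0.8219 / (0.75 + 0.8219)
= 1.2329 / 1.5719
= 0.7843
As percentage: 78.4%

78.4


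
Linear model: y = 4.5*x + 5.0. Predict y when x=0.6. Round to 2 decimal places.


y = 4.5 * 0.6 + (5.0)
= 2.7 + (5.0)
= 7.70

7.70


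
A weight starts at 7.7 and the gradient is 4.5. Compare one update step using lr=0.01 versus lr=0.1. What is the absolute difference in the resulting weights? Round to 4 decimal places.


With lr=0.01: w_new = 7.7 - 0.01 * 4.5 = 7.655
With lr=0.1: w_new = 7.7 - 0.1 * 4.5 = 7.25
Absolute difference = |7.655 - 7.25|
= 0.4050

0.4050


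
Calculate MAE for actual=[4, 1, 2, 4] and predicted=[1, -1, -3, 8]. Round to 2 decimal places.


Absolute errors: [3, 2, 5, 4]
Sum of absolute errors = 14
MAE = 14 / 4 = 3.50

3.50


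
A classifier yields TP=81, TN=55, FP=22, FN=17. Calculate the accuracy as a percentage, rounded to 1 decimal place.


Accuracy = (TP + TN) / (TP + TN + FP + FN) * 100
= (81 + 55) / (81 + 55 + 22 + 17)
= 136 / 175
= 0.7771
= 77.7%

77.7


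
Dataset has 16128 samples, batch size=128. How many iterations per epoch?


Iterations per epoch = dataset_size / batch_size
= 16128 / 128
= 126

126


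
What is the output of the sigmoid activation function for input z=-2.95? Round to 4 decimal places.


sigmoid(z) = 1 / (1 + exp(-z))
exp(-(-2.95)) = exp(2.95) = 19.106
1 + 19.106 = 20.106
1 / 20.106 = 0.0497

0.0497


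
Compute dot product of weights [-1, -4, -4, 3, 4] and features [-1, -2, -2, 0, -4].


Element-wise products:
-1 * -1 = 1
-4 * -2 = 8
-4 * -2 = 8
3 * 0 = 0
4 * -4 = -16
Sum = 1 + 8 + 8 + 0 + -16
= 1

1


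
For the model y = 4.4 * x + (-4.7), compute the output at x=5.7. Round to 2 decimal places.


y = 4.4 * 5.7 + (-4.7)
= 25.08 + (-4.7)
= 20.38

20.38


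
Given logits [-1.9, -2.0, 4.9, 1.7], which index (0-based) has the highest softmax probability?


Softmax is a monotonic transformation, so it preserves the argmax.
We need to find the index of the maximum logit.
Index 0: -1.9
Index 1: -2.0
Index 2: 4.9
Index 3: 1.7
Maximum logit = 4.9 at index 2

2


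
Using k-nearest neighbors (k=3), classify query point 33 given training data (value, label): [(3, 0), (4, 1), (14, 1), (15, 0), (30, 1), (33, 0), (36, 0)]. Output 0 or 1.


Distances from query 33:
Point 33 (class 0): distance = 0
Point 36 (class 0): distance = 3
Point 30 (class 1): distance = 3
K=3 nearest neighbors: classes = [0, 0, 1]
Votes for class 1: 1 / 3
Majority vote => class 0

0


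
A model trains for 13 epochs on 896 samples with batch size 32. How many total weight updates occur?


Iterations per epoch = 896 / 32 = 28
Total updates = iterations_per_epoch * epochs
= 28 * 13
= 364

364


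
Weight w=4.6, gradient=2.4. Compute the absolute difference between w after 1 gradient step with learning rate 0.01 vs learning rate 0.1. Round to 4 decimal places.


With lr=0.01: w_new = 4.6 - 0.01 * 2.4 = 4.576
With lr=0.1: w_new = 4.6 - 0.1 * 2.4 = 4.36
Absolute difference = |4.576 - 4.36|
= 0.2160

0.2160


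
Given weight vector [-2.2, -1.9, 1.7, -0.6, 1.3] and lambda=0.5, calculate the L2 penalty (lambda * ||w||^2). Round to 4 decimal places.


Squaring each weight:
(-2.2)^2 = 4.84
(-1.9)^2 = 3.61
1.7^2 = 2.89
(-0.6)^2 = 0.36
1.3^2 = 1.69
Sum of squares = 13.39
Penalty = 0.5 * 13.39 = 6.6950

6.6950


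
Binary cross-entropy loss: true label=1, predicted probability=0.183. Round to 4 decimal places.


For y=1: Loss = -log(p)
= -log(0.183)
= -(-1.6983)
= 1.6983

1.6983


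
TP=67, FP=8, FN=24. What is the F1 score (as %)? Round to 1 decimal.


Precision = TP / (TP + FP) = 67 / 75 = 0.8933
Recall = TP / (TP + FN) = 67 / 91 = 0.7363
F1 = 2 * P * R / (P + R)
= 2 * 0.8933 * 0.7363 / (0.8933 + 0.7363)
= 1.3155 / 1.6296
= 0.8072
As percentage: 80.7%

80.7


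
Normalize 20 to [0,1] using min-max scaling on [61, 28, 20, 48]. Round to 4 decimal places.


Min = 20, Max = 61
Range = 61 - 20 = 41
Scaled = (x - min) / (max - min)
= (20 - 20) / 41
= 0 / 41
= 0.0000

0.0000


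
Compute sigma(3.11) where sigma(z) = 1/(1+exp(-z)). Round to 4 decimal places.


sigmoid(z) = 1 / (1 + exp(-z))
exp(-(3.11)) = exp(-3.11) = 0.0446
1 + 0.0446 = 1.0446
1 / 1.0446 = 0.9573

0.9573


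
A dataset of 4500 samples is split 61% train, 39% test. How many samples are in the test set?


Train samples = 4500 * 61% = 2745
Test samples = 4500 - 2745
= 1755

1755


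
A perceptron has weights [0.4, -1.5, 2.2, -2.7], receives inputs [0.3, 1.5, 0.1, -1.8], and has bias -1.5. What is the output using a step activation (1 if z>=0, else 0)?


z = w . x + b
= 0.4*0.3 + -1.5*1.5 + 2.2*0.1 + -2.7*-1.8 + -1.5
= 0.12 + -2.25 + 0.22 + 4.86 + -1.5
= 2.95 + -1.5
= 1.45
Since z = 1.45 >= 0, output = 1

1


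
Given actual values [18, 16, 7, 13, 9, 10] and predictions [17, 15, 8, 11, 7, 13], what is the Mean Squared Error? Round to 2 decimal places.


Differences: [1, 1, -1, 2, 2, -3]
Squared errors: [1, 1, 1, 4, 4, 9]
Sum of squared errors = 20
MSE = 20 / 6 = 3.33

3.33


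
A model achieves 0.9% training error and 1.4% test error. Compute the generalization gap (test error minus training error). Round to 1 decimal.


Generalization gap = test_error - train_error
= 1.4 - 0.9
= 0.5%
A small gap suggests good generalization.

0.5


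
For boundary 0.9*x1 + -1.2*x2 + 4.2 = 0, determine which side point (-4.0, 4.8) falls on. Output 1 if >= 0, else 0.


Compute 0.9 * -4.0 + -1.2 * 4.8 + 4.2
= -3.6 + -5.76 + 4.2
= -5.16
Since -5.16 < 0, the point is on the negative side.

0


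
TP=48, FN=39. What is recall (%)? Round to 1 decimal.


Recall = TP / (TP + FN) * 100
= 48 / (48 + 39)
= 48 / 87
= 0.5517
= 55.2%

55.2


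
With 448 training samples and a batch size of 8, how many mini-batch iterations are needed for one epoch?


Iterations per epoch = dataset_size / batch_size
= 448 / 8
= 56

56


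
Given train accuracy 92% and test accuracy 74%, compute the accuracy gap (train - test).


Gap = train_accuracy - test_accuracy
= 92 - 74
= 18%
This gap suggests the model is overfitting.

18


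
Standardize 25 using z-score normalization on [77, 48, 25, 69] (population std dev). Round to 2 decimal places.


Mean = (77 + 48 + 25 + 69) / 4 = 54.75
Variance = sum((x_i - mean)^2) / n = 407.1875
Std = sqrt(407.1875) = 20.1789
Z = (x - mean) / std
= (25 - 54.75) / 20.1789
= -29.75 / 20.1789
= -1.47

-1.47


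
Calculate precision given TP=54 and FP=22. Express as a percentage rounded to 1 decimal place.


Precision = TP / (TP + FP) * 100
= 54 / (54 + 22)
= 54 / 76
= 0.7105
= 71.1%

71.1


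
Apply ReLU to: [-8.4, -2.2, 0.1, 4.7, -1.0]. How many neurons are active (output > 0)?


ReLU(x) = max(0, x) for each element:
ReLU(-8.4) = 0
ReLU(-2.2) = 0
ReLU(0.1) = 0.1
ReLU(4.7) = 4.7
ReLU(-1.0) = 0
Active neurons (>0): 2

2


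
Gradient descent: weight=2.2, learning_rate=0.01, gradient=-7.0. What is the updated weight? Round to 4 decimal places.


w_new = w_old - lr * gradient
= 2.2 - 0.01 * -7.0
= 2.2 - (-0.07)
= 2.2700

2.2700


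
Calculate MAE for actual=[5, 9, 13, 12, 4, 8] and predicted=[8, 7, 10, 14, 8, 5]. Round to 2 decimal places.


Absolute errors: [3, 2, 3, 2, 4, 3]
Sum of absolute errors = 17
MAE = 17 / 6 = 2.83

2.83


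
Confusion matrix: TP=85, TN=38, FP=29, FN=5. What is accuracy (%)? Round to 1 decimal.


Accuracy = (TP + TN) / (TP + TN + FP + FN) * 100
= (85 + 38) / (85 + 38 + 29 + 5)
= 123 / 157
= 0.7834
= 78.3%

78.3


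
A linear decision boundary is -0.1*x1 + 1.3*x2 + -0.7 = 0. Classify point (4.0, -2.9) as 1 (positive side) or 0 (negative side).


Compute -0.1 * 4.0 + 1.3 * -2.9 + -0.7
= -0.4 + -3.77 + -0.7
= -4.87
Since -4.87 < 0, the point is on the negative side.

0


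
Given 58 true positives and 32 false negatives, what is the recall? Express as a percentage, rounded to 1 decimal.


Recall = TP / (TP + FN) * 100
= 58 / (58 + 32)
= 58 / 90
= 0.6444
= 64.4%

64.4


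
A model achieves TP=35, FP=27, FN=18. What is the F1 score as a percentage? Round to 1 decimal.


Precision = TP / (TP + FP) = 35 / 62 = 0.5645
Recall = TP / (TP + FN) = 35 / 53 = 0.6604
F1 = 2 * P * R / (P + R)
= 2 * 0.5645 * 0.6604 / (0.5645 + 0.6604)
= 0.7456 / 1.2249
= 0.6087
As percentage: 60.9%

60.9


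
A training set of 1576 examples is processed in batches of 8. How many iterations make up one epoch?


Iterations per epoch = dataset_size / batch_size
= 1576 / 8
= 197

197


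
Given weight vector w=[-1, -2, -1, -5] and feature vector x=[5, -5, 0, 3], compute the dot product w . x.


Element-wise products:
-1 * 5 = -5
-2 * -5 = 10
-1 * 0 = 0
-5 * 3 = -15
Sum = -5 + 10 + 0 + -15
= -10

-10


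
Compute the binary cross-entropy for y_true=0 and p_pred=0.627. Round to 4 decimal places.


For y=0: Loss = -log(1-p)
= -log(1 - 0.627)
= -log(0.373)
= -(-0.9862)
= 0.9862

0.9862


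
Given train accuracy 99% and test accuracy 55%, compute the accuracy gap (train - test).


Gap = train_accuracy - test_accuracy
= 99 - 55
= 44%
This large gap strongly indicates overfitting.

44


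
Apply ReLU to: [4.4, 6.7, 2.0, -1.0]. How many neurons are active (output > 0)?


ReLU(x) = max(0, x) for each element:
ReLU(4.4) = 4.4
ReLU(6.7) = 6.7
ReLU(2.0) = 2.0
ReLU(-1.0) = 0
Active neurons (>0): 3

3


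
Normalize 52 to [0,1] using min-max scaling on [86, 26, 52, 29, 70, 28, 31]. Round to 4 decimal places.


Min = 26, Max = 86
Range = 86 - 26 = 60
Scaled = (x - min) / (max - min)
= (52 - 26) / 60
= 26 / 60
= 0.4333

0.4333


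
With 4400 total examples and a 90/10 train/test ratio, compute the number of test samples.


Train samples = 4400 * 90% = 3960
Test samples = 4400 - 3960
= 440

440


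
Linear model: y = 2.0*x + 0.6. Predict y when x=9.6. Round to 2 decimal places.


y = 2.0 * 9.6 + (0.6)
= 19.2 + (0.6)
= 19.80

19.80


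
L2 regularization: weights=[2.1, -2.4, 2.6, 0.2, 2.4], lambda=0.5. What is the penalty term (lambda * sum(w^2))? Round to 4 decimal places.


Squaring each weight:
2.1^2 = 4.41
(-2.4)^2 = 5.76
2.6^2 = 6.76
0.2^2 = 0.04
2.4^2 = 5.76
Sum of squares = 22.73
Penalty = 0.5 * 22.73 = 11.3650

11.3650


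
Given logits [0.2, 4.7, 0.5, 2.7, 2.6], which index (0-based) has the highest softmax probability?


Softmax is a monotonic transformation, so it preserves the argmax.
We need to find the index of the maximum logit.
Index 0: 0.2
Index 1: 4.7
Index 2: 0.5
Index 3: 2.7
Index 4: 2.6
Maximum logit = 4.7 at index 1

1


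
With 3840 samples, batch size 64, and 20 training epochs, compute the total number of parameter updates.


Iterations per epoch = 3840 / 64 = 60
Total updates = iterations_per_epoch * epochs
= 60 * 20
= 1200

1200


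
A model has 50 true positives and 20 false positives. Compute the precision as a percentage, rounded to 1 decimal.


Precision = TP / (TP + FP) * 100
= 50 / (50 + 20)
= 50 / 70
= 0.7143
= 71.4%

71.4


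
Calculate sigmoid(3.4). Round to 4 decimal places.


sigmoid(z) = 1 / (1 + exp(-z))
exp(-(3.4)) = exp(-3.4) = 0.0334
1 + 0.0334 = 1.0334
1 / 1.0334 = 0.9677

0.9677


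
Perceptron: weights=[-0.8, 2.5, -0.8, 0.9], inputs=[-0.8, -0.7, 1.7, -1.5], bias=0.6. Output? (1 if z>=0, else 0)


z = w . x + b
= -0.8*-0.8 + 2.5*-0.7 + -0.8*1.7 + 0.9*-1.5 + 0.6
= 0.64 + -1.75 + -1.36 + -1.35 + 0.6
= -3.82 + 0.6
= -3.22
Since z = -3.22 < 0, output = 0

0


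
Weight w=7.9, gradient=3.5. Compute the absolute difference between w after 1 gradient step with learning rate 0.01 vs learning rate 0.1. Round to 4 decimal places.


With lr=0.01: w_new = 7.9 - 0.01 * 3.5 = 7.865
With lr=0.1: w_new = 7.9 - 0.1 * 3.5 = 7.55
Absolute difference = |7.865 - 7.55|
= 0.3150

0.3150


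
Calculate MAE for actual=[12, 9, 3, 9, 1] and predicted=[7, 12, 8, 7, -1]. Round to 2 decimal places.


Absolute errors: [5, 3, 5, 2, 2]
Sum of absolute errors = 17
MAE = 17 / 5 = 3.40

3.40


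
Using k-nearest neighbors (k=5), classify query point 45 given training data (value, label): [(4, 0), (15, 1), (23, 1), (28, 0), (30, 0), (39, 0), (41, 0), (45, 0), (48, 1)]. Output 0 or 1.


Distances from query 45:
Point 45 (class 0): distance = 0
Point 48 (class 1): distance = 3
Point 41 (class 0): distance = 4
Point 39 (class 0): distance = 6
Point 30 (class 0): distance = 15
K=5 nearest neighbors: classes = [0, 1, 0, 0, 0]
Votes for class 1: 1 / 5
Majority vote => class 0

0


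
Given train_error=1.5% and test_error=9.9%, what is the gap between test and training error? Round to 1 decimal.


Generalization gap = test_error - train_error
= 9.9 - 1.5
= 8.4%
A moderate gap.

8.4


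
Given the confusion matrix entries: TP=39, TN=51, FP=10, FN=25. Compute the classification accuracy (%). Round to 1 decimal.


Accuracy = (TP + TN) / (TP + TN + FP + FN) * 100
= (39 + 51) / (39 + 51 + 10 + 25)
= 90 / 125
= 0.72
= 72.0%

72.0


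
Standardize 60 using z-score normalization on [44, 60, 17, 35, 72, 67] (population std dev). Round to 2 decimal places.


Mean = (44 + 60 + 17 + 35 + 72 + 67) / 6 = 49.1667
Variance = sum((x_i - mean)^2) / n = 369.8056
Std = sqrt(369.8056) = 19.2303
Z = (x - mean) / std
= (60 - 49.1667) / 19.2303
= 10.8333 / 19.2303
= 0.56

0.56


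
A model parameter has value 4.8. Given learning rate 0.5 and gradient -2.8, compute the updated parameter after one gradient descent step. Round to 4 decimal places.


w_new = w_old - lr * gradient
= 4.8 - 0.5 * -2.8
= 4.8 - (-1.4)
= 6.2000

6.2000


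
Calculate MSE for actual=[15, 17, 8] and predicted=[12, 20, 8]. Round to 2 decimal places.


Differences: [3, -3, 0]
Squared errors: [9, 9, 0]
Sum of squared errors = 18
MSE = 18 / 3 = 6.00

6.00


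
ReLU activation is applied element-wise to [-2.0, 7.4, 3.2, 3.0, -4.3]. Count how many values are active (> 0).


ReLU(x) = max(0, x) for each element:
ReLU(-2.0) = 0
ReLU(7.4) = 7.4
ReLU(3.2) = 3.2
ReLU(3.0) = 3.0
ReLU(-4.3) = 0
Active neurons (>0): 3

3


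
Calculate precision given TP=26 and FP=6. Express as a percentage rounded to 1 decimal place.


Precision = TP / (TP + FP) * 100
= 26 / (26 + 6)
= 26 / 32
= 0.8125
= 81.3%

81.3


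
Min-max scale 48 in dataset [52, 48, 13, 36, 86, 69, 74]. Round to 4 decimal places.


Min = 13, Max = 86
Range = 86 - 13 = 73
Scaled = (x - min) / (max - min)
= (48 - 13) / 73
= 35 / 73
= 0.4795

0.4795


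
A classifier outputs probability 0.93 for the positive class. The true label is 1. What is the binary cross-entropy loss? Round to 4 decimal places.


For y=1: Loss = -log(p)
= -log(0.93)
= -(-0.0726)
= 0.0726

0.0726
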